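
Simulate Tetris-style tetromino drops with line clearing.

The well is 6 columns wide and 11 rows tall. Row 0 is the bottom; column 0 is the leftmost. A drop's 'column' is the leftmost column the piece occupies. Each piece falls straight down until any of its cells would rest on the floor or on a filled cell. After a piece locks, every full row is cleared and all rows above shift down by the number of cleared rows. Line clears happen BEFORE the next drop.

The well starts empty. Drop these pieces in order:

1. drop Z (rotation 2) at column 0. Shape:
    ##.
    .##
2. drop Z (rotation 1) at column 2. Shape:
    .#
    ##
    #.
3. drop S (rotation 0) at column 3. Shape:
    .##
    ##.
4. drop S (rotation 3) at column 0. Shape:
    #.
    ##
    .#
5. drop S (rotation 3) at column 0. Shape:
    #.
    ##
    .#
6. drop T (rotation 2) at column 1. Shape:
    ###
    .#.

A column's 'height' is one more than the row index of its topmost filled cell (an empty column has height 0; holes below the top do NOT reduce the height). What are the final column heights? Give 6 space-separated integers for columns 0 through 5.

Answer: 7 7 7 7 6 6

Derivation:
Drop 1: Z rot2 at col 0 lands with bottom-row=0; cleared 0 line(s) (total 0); column heights now [2 2 1 0 0 0], max=2
Drop 2: Z rot1 at col 2 lands with bottom-row=1; cleared 0 line(s) (total 0); column heights now [2 2 3 4 0 0], max=4
Drop 3: S rot0 at col 3 lands with bottom-row=4; cleared 0 line(s) (total 0); column heights now [2 2 3 5 6 6], max=6
Drop 4: S rot3 at col 0 lands with bottom-row=2; cleared 0 line(s) (total 0); column heights now [5 4 3 5 6 6], max=6
Drop 5: S rot3 at col 0 lands with bottom-row=4; cleared 0 line(s) (total 0); column heights now [7 6 3 5 6 6], max=7
Drop 6: T rot2 at col 1 lands with bottom-row=5; cleared 0 line(s) (total 0); column heights now [7 7 7 7 6 6], max=7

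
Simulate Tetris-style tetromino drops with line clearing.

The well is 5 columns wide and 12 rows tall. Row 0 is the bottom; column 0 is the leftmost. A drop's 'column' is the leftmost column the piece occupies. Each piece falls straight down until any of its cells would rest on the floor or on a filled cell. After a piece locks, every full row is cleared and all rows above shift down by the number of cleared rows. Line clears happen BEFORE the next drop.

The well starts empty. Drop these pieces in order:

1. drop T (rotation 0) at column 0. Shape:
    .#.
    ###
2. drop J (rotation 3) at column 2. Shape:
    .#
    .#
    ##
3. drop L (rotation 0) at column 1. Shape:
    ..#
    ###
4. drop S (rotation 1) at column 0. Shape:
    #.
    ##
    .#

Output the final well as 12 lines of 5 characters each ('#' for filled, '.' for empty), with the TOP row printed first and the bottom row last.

Drop 1: T rot0 at col 0 lands with bottom-row=0; cleared 0 line(s) (total 0); column heights now [1 2 1 0 0], max=2
Drop 2: J rot3 at col 2 lands with bottom-row=1; cleared 0 line(s) (total 0); column heights now [1 2 2 4 0], max=4
Drop 3: L rot0 at col 1 lands with bottom-row=4; cleared 0 line(s) (total 0); column heights now [1 5 5 6 0], max=6
Drop 4: S rot1 at col 0 lands with bottom-row=5; cleared 0 line(s) (total 0); column heights now [8 7 5 6 0], max=8

Answer: .....
.....
.....
.....
#....
##...
.#.#.
.###.
...#.
...#.
.###.
###..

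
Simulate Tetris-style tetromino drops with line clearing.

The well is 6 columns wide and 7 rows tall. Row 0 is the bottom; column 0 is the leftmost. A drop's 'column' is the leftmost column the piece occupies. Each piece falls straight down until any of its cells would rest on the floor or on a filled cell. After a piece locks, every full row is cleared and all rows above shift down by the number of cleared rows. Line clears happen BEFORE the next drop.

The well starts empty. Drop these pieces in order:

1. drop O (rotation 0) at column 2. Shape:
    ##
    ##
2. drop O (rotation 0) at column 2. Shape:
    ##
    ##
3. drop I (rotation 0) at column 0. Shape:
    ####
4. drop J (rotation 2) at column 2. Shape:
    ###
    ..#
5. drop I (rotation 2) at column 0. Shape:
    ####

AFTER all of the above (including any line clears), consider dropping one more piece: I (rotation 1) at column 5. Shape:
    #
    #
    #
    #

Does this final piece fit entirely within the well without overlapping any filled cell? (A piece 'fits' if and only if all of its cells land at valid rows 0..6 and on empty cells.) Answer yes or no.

Drop 1: O rot0 at col 2 lands with bottom-row=0; cleared 0 line(s) (total 0); column heights now [0 0 2 2 0 0], max=2
Drop 2: O rot0 at col 2 lands with bottom-row=2; cleared 0 line(s) (total 0); column heights now [0 0 4 4 0 0], max=4
Drop 3: I rot0 at col 0 lands with bottom-row=4; cleared 0 line(s) (total 0); column heights now [5 5 5 5 0 0], max=5
Drop 4: J rot2 at col 2 lands with bottom-row=4; cleared 0 line(s) (total 0); column heights now [5 5 6 6 6 0], max=6
Drop 5: I rot2 at col 0 lands with bottom-row=6; cleared 0 line(s) (total 0); column heights now [7 7 7 7 6 0], max=7
Test piece I rot1 at col 5 (width 1): heights before test = [7 7 7 7 6 0]; fits = True

Answer: yes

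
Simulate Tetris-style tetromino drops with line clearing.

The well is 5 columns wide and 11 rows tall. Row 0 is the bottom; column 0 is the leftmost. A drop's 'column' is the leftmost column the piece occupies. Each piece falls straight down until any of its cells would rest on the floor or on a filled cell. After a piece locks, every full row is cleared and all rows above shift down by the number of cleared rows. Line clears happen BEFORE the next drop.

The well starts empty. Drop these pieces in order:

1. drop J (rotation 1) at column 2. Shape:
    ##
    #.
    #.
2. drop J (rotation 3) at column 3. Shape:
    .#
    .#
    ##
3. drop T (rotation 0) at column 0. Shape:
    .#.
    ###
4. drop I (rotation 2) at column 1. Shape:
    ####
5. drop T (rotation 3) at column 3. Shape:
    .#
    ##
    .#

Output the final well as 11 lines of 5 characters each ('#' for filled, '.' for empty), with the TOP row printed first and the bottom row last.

Drop 1: J rot1 at col 2 lands with bottom-row=0; cleared 0 line(s) (total 0); column heights now [0 0 3 3 0], max=3
Drop 2: J rot3 at col 3 lands with bottom-row=3; cleared 0 line(s) (total 0); column heights now [0 0 3 4 6], max=6
Drop 3: T rot0 at col 0 lands with bottom-row=3; cleared 1 line(s) (total 1); column heights now [0 4 3 3 5], max=5
Drop 4: I rot2 at col 1 lands with bottom-row=5; cleared 0 line(s) (total 1); column heights now [0 6 6 6 6], max=6
Drop 5: T rot3 at col 3 lands with bottom-row=6; cleared 0 line(s) (total 1); column heights now [0 6 6 8 9], max=9

Answer: .....
.....
....#
...##
....#
.####
....#
.#..#
..##.
..#..
..#..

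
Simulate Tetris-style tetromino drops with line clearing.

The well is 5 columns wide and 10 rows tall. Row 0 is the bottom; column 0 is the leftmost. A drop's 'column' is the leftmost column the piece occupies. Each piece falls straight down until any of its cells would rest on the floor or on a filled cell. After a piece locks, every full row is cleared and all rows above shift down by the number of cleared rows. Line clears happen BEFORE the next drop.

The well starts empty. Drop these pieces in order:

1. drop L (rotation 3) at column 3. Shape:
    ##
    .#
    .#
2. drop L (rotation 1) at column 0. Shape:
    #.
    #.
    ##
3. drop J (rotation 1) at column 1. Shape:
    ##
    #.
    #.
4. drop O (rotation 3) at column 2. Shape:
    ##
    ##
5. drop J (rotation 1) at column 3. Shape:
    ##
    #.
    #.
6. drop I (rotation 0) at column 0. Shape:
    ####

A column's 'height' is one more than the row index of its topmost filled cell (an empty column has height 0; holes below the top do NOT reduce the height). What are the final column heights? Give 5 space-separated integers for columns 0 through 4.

Answer: 10 10 10 10 9

Derivation:
Drop 1: L rot3 at col 3 lands with bottom-row=0; cleared 0 line(s) (total 0); column heights now [0 0 0 3 3], max=3
Drop 2: L rot1 at col 0 lands with bottom-row=0; cleared 0 line(s) (total 0); column heights now [3 1 0 3 3], max=3
Drop 3: J rot1 at col 1 lands with bottom-row=1; cleared 0 line(s) (total 0); column heights now [3 4 4 3 3], max=4
Drop 4: O rot3 at col 2 lands with bottom-row=4; cleared 0 line(s) (total 0); column heights now [3 4 6 6 3], max=6
Drop 5: J rot1 at col 3 lands with bottom-row=6; cleared 0 line(s) (total 0); column heights now [3 4 6 9 9], max=9
Drop 6: I rot0 at col 0 lands with bottom-row=9; cleared 0 line(s) (total 0); column heights now [10 10 10 10 9], max=10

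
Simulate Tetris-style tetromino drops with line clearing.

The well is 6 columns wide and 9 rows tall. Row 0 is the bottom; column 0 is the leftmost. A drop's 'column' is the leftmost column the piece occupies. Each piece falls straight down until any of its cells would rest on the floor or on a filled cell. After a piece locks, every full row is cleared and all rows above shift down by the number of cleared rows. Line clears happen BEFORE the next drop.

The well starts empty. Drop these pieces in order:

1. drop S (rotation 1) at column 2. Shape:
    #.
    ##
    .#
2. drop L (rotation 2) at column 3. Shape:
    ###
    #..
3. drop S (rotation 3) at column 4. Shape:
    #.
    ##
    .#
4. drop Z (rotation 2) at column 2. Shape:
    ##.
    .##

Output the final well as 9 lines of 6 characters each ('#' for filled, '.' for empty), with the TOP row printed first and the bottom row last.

Drop 1: S rot1 at col 2 lands with bottom-row=0; cleared 0 line(s) (total 0); column heights now [0 0 3 2 0 0], max=3
Drop 2: L rot2 at col 3 lands with bottom-row=2; cleared 0 line(s) (total 0); column heights now [0 0 3 4 4 4], max=4
Drop 3: S rot3 at col 4 lands with bottom-row=4; cleared 0 line(s) (total 0); column heights now [0 0 3 4 7 6], max=7
Drop 4: Z rot2 at col 2 lands with bottom-row=7; cleared 0 line(s) (total 0); column heights now [0 0 9 9 8 6], max=9

Answer: ..##..
...##.
....#.
....##
.....#
...###
..##..
..##..
...#..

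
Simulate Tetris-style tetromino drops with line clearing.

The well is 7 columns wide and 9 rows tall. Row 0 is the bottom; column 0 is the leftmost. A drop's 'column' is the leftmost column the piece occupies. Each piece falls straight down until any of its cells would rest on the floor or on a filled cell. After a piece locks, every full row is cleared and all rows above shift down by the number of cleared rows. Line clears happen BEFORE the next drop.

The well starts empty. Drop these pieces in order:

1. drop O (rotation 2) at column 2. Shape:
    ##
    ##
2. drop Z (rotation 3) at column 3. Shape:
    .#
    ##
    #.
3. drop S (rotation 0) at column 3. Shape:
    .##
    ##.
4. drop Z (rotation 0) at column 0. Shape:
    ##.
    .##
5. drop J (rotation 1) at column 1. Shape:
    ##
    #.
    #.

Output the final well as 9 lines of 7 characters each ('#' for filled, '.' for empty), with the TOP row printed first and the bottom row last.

Answer: .......
.......
.##.##.
.#.##..
.#..#..
##.##..
.###...
..##...
..##...

Derivation:
Drop 1: O rot2 at col 2 lands with bottom-row=0; cleared 0 line(s) (total 0); column heights now [0 0 2 2 0 0 0], max=2
Drop 2: Z rot3 at col 3 lands with bottom-row=2; cleared 0 line(s) (total 0); column heights now [0 0 2 4 5 0 0], max=5
Drop 3: S rot0 at col 3 lands with bottom-row=5; cleared 0 line(s) (total 0); column heights now [0 0 2 6 7 7 0], max=7
Drop 4: Z rot0 at col 0 lands with bottom-row=2; cleared 0 line(s) (total 0); column heights now [4 4 3 6 7 7 0], max=7
Drop 5: J rot1 at col 1 lands with bottom-row=4; cleared 0 line(s) (total 0); column heights now [4 7 7 6 7 7 0], max=7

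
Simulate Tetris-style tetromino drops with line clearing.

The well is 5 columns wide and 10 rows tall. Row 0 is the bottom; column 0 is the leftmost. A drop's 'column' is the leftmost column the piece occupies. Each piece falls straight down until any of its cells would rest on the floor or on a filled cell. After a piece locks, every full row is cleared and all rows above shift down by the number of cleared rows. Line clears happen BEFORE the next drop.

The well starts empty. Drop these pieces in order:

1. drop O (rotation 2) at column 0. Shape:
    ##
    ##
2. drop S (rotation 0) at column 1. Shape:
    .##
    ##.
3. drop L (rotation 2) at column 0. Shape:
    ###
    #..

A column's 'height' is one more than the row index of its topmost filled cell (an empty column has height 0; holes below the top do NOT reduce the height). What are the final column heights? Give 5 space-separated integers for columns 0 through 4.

Drop 1: O rot2 at col 0 lands with bottom-row=0; cleared 0 line(s) (total 0); column heights now [2 2 0 0 0], max=2
Drop 2: S rot0 at col 1 lands with bottom-row=2; cleared 0 line(s) (total 0); column heights now [2 3 4 4 0], max=4
Drop 3: L rot2 at col 0 lands with bottom-row=3; cleared 0 line(s) (total 0); column heights now [5 5 5 4 0], max=5

Answer: 5 5 5 4 0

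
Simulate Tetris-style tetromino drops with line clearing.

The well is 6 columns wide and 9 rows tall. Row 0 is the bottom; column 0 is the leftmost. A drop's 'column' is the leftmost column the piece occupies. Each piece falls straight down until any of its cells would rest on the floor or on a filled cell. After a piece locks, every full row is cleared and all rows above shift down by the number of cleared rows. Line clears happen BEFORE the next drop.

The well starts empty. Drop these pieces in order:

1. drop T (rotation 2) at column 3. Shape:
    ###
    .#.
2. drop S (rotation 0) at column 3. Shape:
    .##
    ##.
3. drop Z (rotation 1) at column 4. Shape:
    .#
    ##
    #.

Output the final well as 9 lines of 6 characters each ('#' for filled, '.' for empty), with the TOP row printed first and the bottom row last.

Drop 1: T rot2 at col 3 lands with bottom-row=0; cleared 0 line(s) (total 0); column heights now [0 0 0 2 2 2], max=2
Drop 2: S rot0 at col 3 lands with bottom-row=2; cleared 0 line(s) (total 0); column heights now [0 0 0 3 4 4], max=4
Drop 3: Z rot1 at col 4 lands with bottom-row=4; cleared 0 line(s) (total 0); column heights now [0 0 0 3 6 7], max=7

Answer: ......
......
.....#
....##
....#.
....##
...##.
...###
....#.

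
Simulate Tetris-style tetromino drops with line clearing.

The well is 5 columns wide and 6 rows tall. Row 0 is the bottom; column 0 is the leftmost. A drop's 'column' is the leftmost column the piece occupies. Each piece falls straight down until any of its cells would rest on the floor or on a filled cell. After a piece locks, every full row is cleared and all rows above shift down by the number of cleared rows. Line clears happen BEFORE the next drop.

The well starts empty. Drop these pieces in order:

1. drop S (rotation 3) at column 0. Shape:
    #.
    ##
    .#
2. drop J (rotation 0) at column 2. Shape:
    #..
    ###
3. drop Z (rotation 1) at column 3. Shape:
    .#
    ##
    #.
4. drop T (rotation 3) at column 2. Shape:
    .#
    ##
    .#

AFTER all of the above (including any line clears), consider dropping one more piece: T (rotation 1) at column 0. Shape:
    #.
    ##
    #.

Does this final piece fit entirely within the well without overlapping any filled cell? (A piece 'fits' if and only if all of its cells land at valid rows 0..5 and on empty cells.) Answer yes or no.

Drop 1: S rot3 at col 0 lands with bottom-row=0; cleared 0 line(s) (total 0); column heights now [3 2 0 0 0], max=3
Drop 2: J rot0 at col 2 lands with bottom-row=0; cleared 0 line(s) (total 0); column heights now [3 2 2 1 1], max=3
Drop 3: Z rot1 at col 3 lands with bottom-row=1; cleared 0 line(s) (total 0); column heights now [3 2 2 3 4], max=4
Drop 4: T rot3 at col 2 lands with bottom-row=3; cleared 0 line(s) (total 0); column heights now [3 2 5 6 4], max=6
Test piece T rot1 at col 0 (width 2): heights before test = [3 2 5 6 4]; fits = True

Answer: yes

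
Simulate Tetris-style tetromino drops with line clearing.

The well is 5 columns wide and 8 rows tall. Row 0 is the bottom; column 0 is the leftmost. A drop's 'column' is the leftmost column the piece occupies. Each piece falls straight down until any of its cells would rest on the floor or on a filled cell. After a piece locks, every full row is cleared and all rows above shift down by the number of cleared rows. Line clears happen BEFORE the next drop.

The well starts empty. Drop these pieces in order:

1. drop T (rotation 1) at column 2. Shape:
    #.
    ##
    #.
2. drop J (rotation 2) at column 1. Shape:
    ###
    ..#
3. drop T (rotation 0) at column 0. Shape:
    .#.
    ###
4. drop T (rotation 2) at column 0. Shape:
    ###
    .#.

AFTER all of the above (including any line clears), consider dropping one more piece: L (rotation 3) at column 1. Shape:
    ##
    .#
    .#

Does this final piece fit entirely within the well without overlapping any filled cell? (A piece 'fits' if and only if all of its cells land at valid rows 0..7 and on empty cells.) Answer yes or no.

Answer: no

Derivation:
Drop 1: T rot1 at col 2 lands with bottom-row=0; cleared 0 line(s) (total 0); column heights now [0 0 3 2 0], max=3
Drop 2: J rot2 at col 1 lands with bottom-row=2; cleared 0 line(s) (total 0); column heights now [0 4 4 4 0], max=4
Drop 3: T rot0 at col 0 lands with bottom-row=4; cleared 0 line(s) (total 0); column heights now [5 6 5 4 0], max=6
Drop 4: T rot2 at col 0 lands with bottom-row=6; cleared 0 line(s) (total 0); column heights now [8 8 8 4 0], max=8
Test piece L rot3 at col 1 (width 2): heights before test = [8 8 8 4 0]; fits = False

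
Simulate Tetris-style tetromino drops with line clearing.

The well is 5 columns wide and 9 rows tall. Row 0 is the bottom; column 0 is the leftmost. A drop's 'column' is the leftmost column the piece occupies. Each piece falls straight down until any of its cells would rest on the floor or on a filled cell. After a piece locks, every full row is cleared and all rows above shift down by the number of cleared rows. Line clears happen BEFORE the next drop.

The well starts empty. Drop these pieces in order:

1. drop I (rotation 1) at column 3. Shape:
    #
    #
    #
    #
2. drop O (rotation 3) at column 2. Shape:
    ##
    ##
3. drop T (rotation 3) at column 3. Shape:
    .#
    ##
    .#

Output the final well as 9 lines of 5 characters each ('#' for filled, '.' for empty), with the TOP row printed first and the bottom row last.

Answer: .....
....#
...##
..###
..##.
...#.
...#.
...#.
...#.

Derivation:
Drop 1: I rot1 at col 3 lands with bottom-row=0; cleared 0 line(s) (total 0); column heights now [0 0 0 4 0], max=4
Drop 2: O rot3 at col 2 lands with bottom-row=4; cleared 0 line(s) (total 0); column heights now [0 0 6 6 0], max=6
Drop 3: T rot3 at col 3 lands with bottom-row=5; cleared 0 line(s) (total 0); column heights now [0 0 6 7 8], max=8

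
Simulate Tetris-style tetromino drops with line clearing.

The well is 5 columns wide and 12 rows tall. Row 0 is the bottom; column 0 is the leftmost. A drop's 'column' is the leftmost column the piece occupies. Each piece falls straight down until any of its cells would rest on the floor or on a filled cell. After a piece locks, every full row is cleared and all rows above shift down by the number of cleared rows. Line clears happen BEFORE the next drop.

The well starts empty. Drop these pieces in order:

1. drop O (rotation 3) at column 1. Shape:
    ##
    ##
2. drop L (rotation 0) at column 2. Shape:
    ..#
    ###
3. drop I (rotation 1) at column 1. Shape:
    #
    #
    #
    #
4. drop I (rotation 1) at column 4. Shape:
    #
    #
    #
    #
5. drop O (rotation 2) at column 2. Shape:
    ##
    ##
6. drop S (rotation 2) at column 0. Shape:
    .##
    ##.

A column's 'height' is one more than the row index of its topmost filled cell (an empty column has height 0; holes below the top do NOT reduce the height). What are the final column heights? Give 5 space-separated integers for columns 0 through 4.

Drop 1: O rot3 at col 1 lands with bottom-row=0; cleared 0 line(s) (total 0); column heights now [0 2 2 0 0], max=2
Drop 2: L rot0 at col 2 lands with bottom-row=2; cleared 0 line(s) (total 0); column heights now [0 2 3 3 4], max=4
Drop 3: I rot1 at col 1 lands with bottom-row=2; cleared 0 line(s) (total 0); column heights now [0 6 3 3 4], max=6
Drop 4: I rot1 at col 4 lands with bottom-row=4; cleared 0 line(s) (total 0); column heights now [0 6 3 3 8], max=8
Drop 5: O rot2 at col 2 lands with bottom-row=3; cleared 0 line(s) (total 0); column heights now [0 6 5 5 8], max=8
Drop 6: S rot2 at col 0 lands with bottom-row=6; cleared 0 line(s) (total 0); column heights now [7 8 8 5 8], max=8

Answer: 7 8 8 5 8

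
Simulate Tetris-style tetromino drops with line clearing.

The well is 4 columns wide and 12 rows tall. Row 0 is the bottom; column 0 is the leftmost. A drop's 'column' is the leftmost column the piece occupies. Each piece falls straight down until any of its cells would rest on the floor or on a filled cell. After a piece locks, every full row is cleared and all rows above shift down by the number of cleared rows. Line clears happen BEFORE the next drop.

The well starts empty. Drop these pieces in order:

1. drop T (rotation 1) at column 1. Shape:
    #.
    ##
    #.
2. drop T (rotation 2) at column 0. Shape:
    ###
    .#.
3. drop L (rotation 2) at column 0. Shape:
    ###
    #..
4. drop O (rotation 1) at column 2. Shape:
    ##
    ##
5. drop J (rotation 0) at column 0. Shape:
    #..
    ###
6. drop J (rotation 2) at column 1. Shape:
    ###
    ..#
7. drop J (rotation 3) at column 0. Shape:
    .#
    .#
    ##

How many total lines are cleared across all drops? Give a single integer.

Drop 1: T rot1 at col 1 lands with bottom-row=0; cleared 0 line(s) (total 0); column heights now [0 3 2 0], max=3
Drop 2: T rot2 at col 0 lands with bottom-row=3; cleared 0 line(s) (total 0); column heights now [5 5 5 0], max=5
Drop 3: L rot2 at col 0 lands with bottom-row=5; cleared 0 line(s) (total 0); column heights now [7 7 7 0], max=7
Drop 4: O rot1 at col 2 lands with bottom-row=7; cleared 0 line(s) (total 0); column heights now [7 7 9 9], max=9
Drop 5: J rot0 at col 0 lands with bottom-row=9; cleared 0 line(s) (total 0); column heights now [11 10 10 9], max=11
Drop 6: J rot2 at col 1 lands with bottom-row=9; cleared 2 line(s) (total 2); column heights now [7 7 9 9], max=9
Drop 7: J rot3 at col 0 lands with bottom-row=7; cleared 1 line(s) (total 3); column heights now [7 9 8 8], max=9

Answer: 3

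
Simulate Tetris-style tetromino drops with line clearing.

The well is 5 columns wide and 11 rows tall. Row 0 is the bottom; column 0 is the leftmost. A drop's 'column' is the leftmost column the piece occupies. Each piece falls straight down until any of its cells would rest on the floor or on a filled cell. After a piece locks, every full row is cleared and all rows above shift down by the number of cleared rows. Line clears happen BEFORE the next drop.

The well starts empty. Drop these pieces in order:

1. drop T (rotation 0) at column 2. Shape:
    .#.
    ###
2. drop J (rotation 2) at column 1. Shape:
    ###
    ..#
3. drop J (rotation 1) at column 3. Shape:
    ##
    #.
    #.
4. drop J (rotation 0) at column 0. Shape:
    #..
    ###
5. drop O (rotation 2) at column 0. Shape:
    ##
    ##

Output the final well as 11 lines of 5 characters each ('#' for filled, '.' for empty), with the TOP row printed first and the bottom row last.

Drop 1: T rot0 at col 2 lands with bottom-row=0; cleared 0 line(s) (total 0); column heights now [0 0 1 2 1], max=2
Drop 2: J rot2 at col 1 lands with bottom-row=2; cleared 0 line(s) (total 0); column heights now [0 4 4 4 1], max=4
Drop 3: J rot1 at col 3 lands with bottom-row=4; cleared 0 line(s) (total 0); column heights now [0 4 4 7 7], max=7
Drop 4: J rot0 at col 0 lands with bottom-row=4; cleared 0 line(s) (total 0); column heights now [6 5 5 7 7], max=7
Drop 5: O rot2 at col 0 lands with bottom-row=6; cleared 0 line(s) (total 0); column heights now [8 8 5 7 7], max=8

Answer: .....
.....
.....
##...
##.##
#..#.
####.
.###.
...#.
...#.
..###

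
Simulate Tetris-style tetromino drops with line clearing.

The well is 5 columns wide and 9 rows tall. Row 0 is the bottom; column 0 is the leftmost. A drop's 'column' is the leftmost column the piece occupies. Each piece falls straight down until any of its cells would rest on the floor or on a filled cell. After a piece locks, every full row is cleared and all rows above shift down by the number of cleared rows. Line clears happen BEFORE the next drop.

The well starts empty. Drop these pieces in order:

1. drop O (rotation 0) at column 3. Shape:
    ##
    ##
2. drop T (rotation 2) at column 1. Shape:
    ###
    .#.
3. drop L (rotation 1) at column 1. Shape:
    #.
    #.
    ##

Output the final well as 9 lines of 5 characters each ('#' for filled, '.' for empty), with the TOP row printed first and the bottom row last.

Answer: .....
.....
.....
.#...
.#...
.##..
.###.
..###
...##

Derivation:
Drop 1: O rot0 at col 3 lands with bottom-row=0; cleared 0 line(s) (total 0); column heights now [0 0 0 2 2], max=2
Drop 2: T rot2 at col 1 lands with bottom-row=1; cleared 0 line(s) (total 0); column heights now [0 3 3 3 2], max=3
Drop 3: L rot1 at col 1 lands with bottom-row=3; cleared 0 line(s) (total 0); column heights now [0 6 4 3 2], max=6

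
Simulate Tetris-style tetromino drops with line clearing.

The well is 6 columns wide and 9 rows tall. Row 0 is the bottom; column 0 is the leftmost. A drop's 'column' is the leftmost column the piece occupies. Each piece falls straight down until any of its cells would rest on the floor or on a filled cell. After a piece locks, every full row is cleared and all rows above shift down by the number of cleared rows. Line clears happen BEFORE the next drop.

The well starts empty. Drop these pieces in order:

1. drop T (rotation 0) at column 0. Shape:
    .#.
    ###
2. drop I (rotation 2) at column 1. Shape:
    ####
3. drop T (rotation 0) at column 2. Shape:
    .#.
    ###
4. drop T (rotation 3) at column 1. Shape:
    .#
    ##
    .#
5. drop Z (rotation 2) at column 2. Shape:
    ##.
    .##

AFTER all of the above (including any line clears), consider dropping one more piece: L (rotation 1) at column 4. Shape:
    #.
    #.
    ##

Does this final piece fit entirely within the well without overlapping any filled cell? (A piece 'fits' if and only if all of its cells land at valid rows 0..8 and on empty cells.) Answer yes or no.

Drop 1: T rot0 at col 0 lands with bottom-row=0; cleared 0 line(s) (total 0); column heights now [1 2 1 0 0 0], max=2
Drop 2: I rot2 at col 1 lands with bottom-row=2; cleared 0 line(s) (total 0); column heights now [1 3 3 3 3 0], max=3
Drop 3: T rot0 at col 2 lands with bottom-row=3; cleared 0 line(s) (total 0); column heights now [1 3 4 5 4 0], max=5
Drop 4: T rot3 at col 1 lands with bottom-row=4; cleared 0 line(s) (total 0); column heights now [1 6 7 5 4 0], max=7
Drop 5: Z rot2 at col 2 lands with bottom-row=6; cleared 0 line(s) (total 0); column heights now [1 6 8 8 7 0], max=8
Test piece L rot1 at col 4 (width 2): heights before test = [1 6 8 8 7 0]; fits = False

Answer: no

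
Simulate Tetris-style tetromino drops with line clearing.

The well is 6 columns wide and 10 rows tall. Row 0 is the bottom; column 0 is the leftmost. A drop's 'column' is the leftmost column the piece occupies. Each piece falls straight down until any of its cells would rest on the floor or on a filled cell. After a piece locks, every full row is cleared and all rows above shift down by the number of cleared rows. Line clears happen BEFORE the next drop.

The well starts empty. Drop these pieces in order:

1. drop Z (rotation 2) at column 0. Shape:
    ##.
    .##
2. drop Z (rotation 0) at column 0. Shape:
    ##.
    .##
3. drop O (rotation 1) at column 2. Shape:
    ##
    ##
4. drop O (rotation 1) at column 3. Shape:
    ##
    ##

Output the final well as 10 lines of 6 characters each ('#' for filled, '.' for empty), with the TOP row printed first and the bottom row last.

Drop 1: Z rot2 at col 0 lands with bottom-row=0; cleared 0 line(s) (total 0); column heights now [2 2 1 0 0 0], max=2
Drop 2: Z rot0 at col 0 lands with bottom-row=2; cleared 0 line(s) (total 0); column heights now [4 4 3 0 0 0], max=4
Drop 3: O rot1 at col 2 lands with bottom-row=3; cleared 0 line(s) (total 0); column heights now [4 4 5 5 0 0], max=5
Drop 4: O rot1 at col 3 lands with bottom-row=5; cleared 0 line(s) (total 0); column heights now [4 4 5 7 7 0], max=7

Answer: ......
......
......
...##.
...##.
..##..
####..
.##...
##....
.##...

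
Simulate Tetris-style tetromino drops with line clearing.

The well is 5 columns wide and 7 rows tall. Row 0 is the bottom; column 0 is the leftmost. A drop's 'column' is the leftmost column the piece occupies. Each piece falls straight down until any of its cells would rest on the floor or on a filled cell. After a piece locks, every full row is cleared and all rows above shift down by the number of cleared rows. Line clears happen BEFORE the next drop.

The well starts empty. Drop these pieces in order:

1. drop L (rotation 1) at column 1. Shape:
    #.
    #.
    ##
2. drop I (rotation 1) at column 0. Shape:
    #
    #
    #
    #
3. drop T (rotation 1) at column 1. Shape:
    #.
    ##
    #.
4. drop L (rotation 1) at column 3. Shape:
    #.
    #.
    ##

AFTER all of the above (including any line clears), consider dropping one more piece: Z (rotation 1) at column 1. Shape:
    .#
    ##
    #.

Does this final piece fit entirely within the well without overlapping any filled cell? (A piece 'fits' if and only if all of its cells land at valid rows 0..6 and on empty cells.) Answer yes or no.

Answer: no

Derivation:
Drop 1: L rot1 at col 1 lands with bottom-row=0; cleared 0 line(s) (total 0); column heights now [0 3 1 0 0], max=3
Drop 2: I rot1 at col 0 lands with bottom-row=0; cleared 0 line(s) (total 0); column heights now [4 3 1 0 0], max=4
Drop 3: T rot1 at col 1 lands with bottom-row=3; cleared 0 line(s) (total 0); column heights now [4 6 5 0 0], max=6
Drop 4: L rot1 at col 3 lands with bottom-row=0; cleared 1 line(s) (total 1); column heights now [3 5 4 2 0], max=5
Test piece Z rot1 at col 1 (width 2): heights before test = [3 5 4 2 0]; fits = False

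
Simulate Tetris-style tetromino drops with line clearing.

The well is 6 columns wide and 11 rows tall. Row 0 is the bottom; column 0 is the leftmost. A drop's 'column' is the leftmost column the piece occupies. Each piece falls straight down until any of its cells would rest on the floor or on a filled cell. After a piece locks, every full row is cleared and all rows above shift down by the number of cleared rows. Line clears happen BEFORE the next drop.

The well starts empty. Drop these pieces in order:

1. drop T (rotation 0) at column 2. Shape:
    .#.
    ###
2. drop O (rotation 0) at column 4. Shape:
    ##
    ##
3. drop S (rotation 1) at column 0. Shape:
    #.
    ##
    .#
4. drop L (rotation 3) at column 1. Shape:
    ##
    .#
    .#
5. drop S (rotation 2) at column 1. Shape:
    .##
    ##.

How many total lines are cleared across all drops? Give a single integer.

Answer: 1

Derivation:
Drop 1: T rot0 at col 2 lands with bottom-row=0; cleared 0 line(s) (total 0); column heights now [0 0 1 2 1 0], max=2
Drop 2: O rot0 at col 4 lands with bottom-row=1; cleared 0 line(s) (total 0); column heights now [0 0 1 2 3 3], max=3
Drop 3: S rot1 at col 0 lands with bottom-row=0; cleared 0 line(s) (total 0); column heights now [3 2 1 2 3 3], max=3
Drop 4: L rot3 at col 1 lands with bottom-row=1; cleared 1 line(s) (total 1); column heights now [2 3 3 1 2 2], max=3
Drop 5: S rot2 at col 1 lands with bottom-row=3; cleared 0 line(s) (total 1); column heights now [2 4 5 5 2 2], max=5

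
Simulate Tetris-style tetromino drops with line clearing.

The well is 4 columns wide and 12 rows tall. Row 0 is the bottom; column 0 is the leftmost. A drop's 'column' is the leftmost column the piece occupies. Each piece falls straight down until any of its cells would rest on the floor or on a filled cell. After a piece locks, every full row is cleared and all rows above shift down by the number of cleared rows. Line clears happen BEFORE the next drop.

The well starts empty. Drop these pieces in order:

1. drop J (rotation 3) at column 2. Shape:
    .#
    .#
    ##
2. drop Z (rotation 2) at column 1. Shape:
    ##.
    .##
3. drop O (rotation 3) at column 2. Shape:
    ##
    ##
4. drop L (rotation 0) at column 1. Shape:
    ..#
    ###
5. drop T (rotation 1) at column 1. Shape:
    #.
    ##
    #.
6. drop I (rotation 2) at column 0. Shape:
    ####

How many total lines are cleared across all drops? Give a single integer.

Answer: 1

Derivation:
Drop 1: J rot3 at col 2 lands with bottom-row=0; cleared 0 line(s) (total 0); column heights now [0 0 1 3], max=3
Drop 2: Z rot2 at col 1 lands with bottom-row=3; cleared 0 line(s) (total 0); column heights now [0 5 5 4], max=5
Drop 3: O rot3 at col 2 lands with bottom-row=5; cleared 0 line(s) (total 0); column heights now [0 5 7 7], max=7
Drop 4: L rot0 at col 1 lands with bottom-row=7; cleared 0 line(s) (total 0); column heights now [0 8 8 9], max=9
Drop 5: T rot1 at col 1 lands with bottom-row=8; cleared 0 line(s) (total 0); column heights now [0 11 10 9], max=11
Drop 6: I rot2 at col 0 lands with bottom-row=11; cleared 1 line(s) (total 1); column heights now [0 11 10 9], max=11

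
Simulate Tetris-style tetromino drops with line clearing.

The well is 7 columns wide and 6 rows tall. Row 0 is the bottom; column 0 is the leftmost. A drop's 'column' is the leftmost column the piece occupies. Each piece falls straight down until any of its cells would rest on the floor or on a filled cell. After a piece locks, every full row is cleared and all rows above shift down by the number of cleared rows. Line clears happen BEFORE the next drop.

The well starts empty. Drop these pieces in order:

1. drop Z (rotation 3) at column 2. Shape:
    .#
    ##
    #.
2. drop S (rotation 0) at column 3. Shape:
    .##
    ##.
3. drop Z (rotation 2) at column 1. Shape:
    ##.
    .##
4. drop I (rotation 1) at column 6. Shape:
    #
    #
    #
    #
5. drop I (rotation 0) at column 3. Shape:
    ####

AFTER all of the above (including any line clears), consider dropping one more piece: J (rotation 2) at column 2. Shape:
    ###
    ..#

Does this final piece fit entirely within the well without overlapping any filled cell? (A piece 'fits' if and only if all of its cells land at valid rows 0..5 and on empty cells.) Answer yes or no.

Answer: no

Derivation:
Drop 1: Z rot3 at col 2 lands with bottom-row=0; cleared 0 line(s) (total 0); column heights now [0 0 2 3 0 0 0], max=3
Drop 2: S rot0 at col 3 lands with bottom-row=3; cleared 0 line(s) (total 0); column heights now [0 0 2 4 5 5 0], max=5
Drop 3: Z rot2 at col 1 lands with bottom-row=4; cleared 0 line(s) (total 0); column heights now [0 6 6 5 5 5 0], max=6
Drop 4: I rot1 at col 6 lands with bottom-row=0; cleared 0 line(s) (total 0); column heights now [0 6 6 5 5 5 4], max=6
Drop 5: I rot0 at col 3 lands with bottom-row=5; cleared 0 line(s) (total 0); column heights now [0 6 6 6 6 6 6], max=6
Test piece J rot2 at col 2 (width 3): heights before test = [0 6 6 6 6 6 6]; fits = False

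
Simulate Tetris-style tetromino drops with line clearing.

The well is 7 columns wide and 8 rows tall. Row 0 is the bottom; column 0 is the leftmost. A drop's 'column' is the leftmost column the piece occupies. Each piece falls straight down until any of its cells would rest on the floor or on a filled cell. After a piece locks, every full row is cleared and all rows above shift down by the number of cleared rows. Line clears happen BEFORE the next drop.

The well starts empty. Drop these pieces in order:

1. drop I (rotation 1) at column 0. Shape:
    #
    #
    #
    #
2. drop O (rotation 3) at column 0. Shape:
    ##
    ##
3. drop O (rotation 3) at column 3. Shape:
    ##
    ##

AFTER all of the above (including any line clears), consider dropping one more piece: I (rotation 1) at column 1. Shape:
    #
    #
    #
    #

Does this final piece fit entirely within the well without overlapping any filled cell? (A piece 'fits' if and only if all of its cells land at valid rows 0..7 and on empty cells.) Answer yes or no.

Drop 1: I rot1 at col 0 lands with bottom-row=0; cleared 0 line(s) (total 0); column heights now [4 0 0 0 0 0 0], max=4
Drop 2: O rot3 at col 0 lands with bottom-row=4; cleared 0 line(s) (total 0); column heights now [6 6 0 0 0 0 0], max=6
Drop 3: O rot3 at col 3 lands with bottom-row=0; cleared 0 line(s) (total 0); column heights now [6 6 0 2 2 0 0], max=6
Test piece I rot1 at col 1 (width 1): heights before test = [6 6 0 2 2 0 0]; fits = False

Answer: no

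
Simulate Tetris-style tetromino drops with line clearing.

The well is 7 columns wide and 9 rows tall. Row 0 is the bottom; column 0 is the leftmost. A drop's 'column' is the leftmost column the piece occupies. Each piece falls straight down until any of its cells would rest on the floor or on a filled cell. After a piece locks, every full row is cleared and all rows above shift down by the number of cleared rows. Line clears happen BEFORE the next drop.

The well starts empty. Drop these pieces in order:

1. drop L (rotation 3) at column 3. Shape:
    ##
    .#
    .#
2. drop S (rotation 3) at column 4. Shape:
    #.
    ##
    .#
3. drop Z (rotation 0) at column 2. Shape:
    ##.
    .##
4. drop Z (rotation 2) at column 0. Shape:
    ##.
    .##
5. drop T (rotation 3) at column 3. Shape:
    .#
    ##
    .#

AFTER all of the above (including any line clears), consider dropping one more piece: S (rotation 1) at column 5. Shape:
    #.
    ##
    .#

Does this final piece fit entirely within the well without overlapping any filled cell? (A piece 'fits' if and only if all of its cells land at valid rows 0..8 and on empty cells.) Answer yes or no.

Drop 1: L rot3 at col 3 lands with bottom-row=0; cleared 0 line(s) (total 0); column heights now [0 0 0 3 3 0 0], max=3
Drop 2: S rot3 at col 4 lands with bottom-row=2; cleared 0 line(s) (total 0); column heights now [0 0 0 3 5 4 0], max=5
Drop 3: Z rot0 at col 2 lands with bottom-row=5; cleared 0 line(s) (total 0); column heights now [0 0 7 7 6 4 0], max=7
Drop 4: Z rot2 at col 0 lands with bottom-row=7; cleared 0 line(s) (total 0); column heights now [9 9 8 7 6 4 0], max=9
Drop 5: T rot3 at col 3 lands with bottom-row=6; cleared 0 line(s) (total 0); column heights now [9 9 8 8 9 4 0], max=9
Test piece S rot1 at col 5 (width 2): heights before test = [9 9 8 8 9 4 0]; fits = True

Answer: yes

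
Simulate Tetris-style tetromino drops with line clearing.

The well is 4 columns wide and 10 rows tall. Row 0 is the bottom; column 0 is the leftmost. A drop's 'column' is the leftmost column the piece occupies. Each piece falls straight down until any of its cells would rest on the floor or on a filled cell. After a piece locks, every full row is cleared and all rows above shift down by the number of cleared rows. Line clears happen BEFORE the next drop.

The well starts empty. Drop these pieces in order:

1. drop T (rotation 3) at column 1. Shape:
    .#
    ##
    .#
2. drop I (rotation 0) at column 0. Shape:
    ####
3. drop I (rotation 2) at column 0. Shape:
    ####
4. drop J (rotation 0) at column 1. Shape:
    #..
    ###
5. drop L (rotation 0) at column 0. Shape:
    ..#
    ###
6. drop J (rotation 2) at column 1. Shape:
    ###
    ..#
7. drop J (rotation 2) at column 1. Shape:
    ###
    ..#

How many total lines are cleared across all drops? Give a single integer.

Drop 1: T rot3 at col 1 lands with bottom-row=0; cleared 0 line(s) (total 0); column heights now [0 2 3 0], max=3
Drop 2: I rot0 at col 0 lands with bottom-row=3; cleared 1 line(s) (total 1); column heights now [0 2 3 0], max=3
Drop 3: I rot2 at col 0 lands with bottom-row=3; cleared 1 line(s) (total 2); column heights now [0 2 3 0], max=3
Drop 4: J rot0 at col 1 lands with bottom-row=3; cleared 0 line(s) (total 2); column heights now [0 5 4 4], max=5
Drop 5: L rot0 at col 0 lands with bottom-row=5; cleared 0 line(s) (total 2); column heights now [6 6 7 4], max=7
Drop 6: J rot2 at col 1 lands with bottom-row=6; cleared 0 line(s) (total 2); column heights now [6 8 8 8], max=8
Drop 7: J rot2 at col 1 lands with bottom-row=8; cleared 0 line(s) (total 2); column heights now [6 10 10 10], max=10

Answer: 2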